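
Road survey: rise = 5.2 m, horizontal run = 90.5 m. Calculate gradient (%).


Formula: Gradient = rise / run * 100
Gradient = 5.2 / 90.5 * 100 = 5.7%

5.7


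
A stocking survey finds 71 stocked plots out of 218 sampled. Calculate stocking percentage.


Formula: Stocking % = stocked plots / total plots * 100
Stocking = 71 / 218 * 100
Stocking = 0.3257 * 100 = 32.6%

32.6


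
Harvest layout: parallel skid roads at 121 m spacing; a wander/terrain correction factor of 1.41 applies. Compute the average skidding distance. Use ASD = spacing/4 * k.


Formula: ASD = (spacing / 4) * correction
Uncorrected distance = spacing / 4 = 121 / 4 = 30.25 m
ASD = 30.25 * 1.41 = 43 m

43


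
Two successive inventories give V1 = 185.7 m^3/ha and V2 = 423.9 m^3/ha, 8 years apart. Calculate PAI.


Formula: PAI = (V_T2 - V_T1) / (T2 - T1)
Volume increment = 423.9 - 185.7 = 238.2 m^3/ha
PAI = 238.2 / 8 = 29.78 m^3/ha/year

29.78


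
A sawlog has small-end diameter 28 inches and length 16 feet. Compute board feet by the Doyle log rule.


Doyle: BF = (D - 4)^2 * L / 16
Adjusted diameter = 28 - 4 = 24 in
(D-4)^2 = 24^2 = 576
BF = 576 * 16 / 16 = 576 BF

576


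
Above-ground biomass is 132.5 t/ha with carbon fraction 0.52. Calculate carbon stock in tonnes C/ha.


Formula: Carbon Stock = Biomass * Carbon Fraction
C = 132.5 t/ha * 0.52
C = 68.9 t C/ha

68.9


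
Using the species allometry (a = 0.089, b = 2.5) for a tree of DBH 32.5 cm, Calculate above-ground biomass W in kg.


Formula: W = a * DBH^b  (allometric power law)
DBH^b = 32.5^2.5 = 6021.5515
W = 0.089 * 6021.5515 = 535.9 kg

535.9


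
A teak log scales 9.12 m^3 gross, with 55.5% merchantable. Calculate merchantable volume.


Formula: MV = V_total * (merchantable_pct / 100)
Merchantable fraction = 55.5% / 100 = 0.555
MV = 9.12 m^3 * 0.555 = 5.062 m^3

5.062


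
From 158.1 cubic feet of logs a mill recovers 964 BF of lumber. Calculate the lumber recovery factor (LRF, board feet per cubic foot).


Formula: LRF = Lumber Output (BF) / Log Input (ft^3)
LRF = 964 BF / 158.1 ft^3
LRF = 6.1 BF/ft^3

6.1


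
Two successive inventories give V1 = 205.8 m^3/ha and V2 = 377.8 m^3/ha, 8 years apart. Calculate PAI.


Formula: PAI = (V_T2 - V_T1) / (T2 - T1)
Volume increment = 377.8 - 205.8 = 172.0 m^3/ha
PAI = 172.0 / 8 = 21.5 m^3/ha/year

21.5


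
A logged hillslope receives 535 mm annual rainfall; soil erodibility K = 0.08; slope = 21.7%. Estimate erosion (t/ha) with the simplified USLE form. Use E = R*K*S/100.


Formula: E = R * K * S / 100  (simplified USLE)
R * K = 535 * 0.08 = 42.8
E = 42.8 * 21.7 / 100 = 9.29 t/ha

9.29


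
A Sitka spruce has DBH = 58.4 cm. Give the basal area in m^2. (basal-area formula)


Formula: BA = pi * (DBH/2)^2 / 10000  (cm^2 to m^2)
Radius = DBH/2 = 58.4/2 = 29.2 cm
BA = pi * 29.2^2 / 10000
   = 2678.6476 cm^2 / 10000
   = 0.2679 m^2

0.2679


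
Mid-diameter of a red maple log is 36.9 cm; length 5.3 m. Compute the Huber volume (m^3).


Huber: V = Am * L,  Am = pi*(Dm/200)^2
Am = pi*(36.9/200)^2 = 0.106941 m^2
V = 0.106941*5.3 = 0.5668 m^3

0.5668


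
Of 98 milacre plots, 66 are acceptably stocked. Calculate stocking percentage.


Formula: Stocking % = stocked plots / total plots * 100
Stocking = 66 / 98 * 100
Stocking = 0.6735 * 100 = 67.3%

67.3


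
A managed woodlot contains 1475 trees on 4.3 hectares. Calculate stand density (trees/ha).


Formula: Stand Density = N_trees / Area_ha
Density = 1475 trees / 4.3 ha
Density = 343 trees/ha

343


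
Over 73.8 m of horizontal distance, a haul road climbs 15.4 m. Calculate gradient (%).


Formula: Gradient = rise / run * 100
Gradient = 15.4 / 73.8 * 100 = 20.9%

20.9


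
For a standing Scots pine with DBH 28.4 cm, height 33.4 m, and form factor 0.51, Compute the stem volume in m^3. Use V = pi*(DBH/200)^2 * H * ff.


Formula: V = pi * (DBH/200)^2 * H * ff
Radius = DBH/200 = 28.4/200 = 0.142 m
Radius^2 = 0.142^2 = 0.020164 m^2
V = pi * 0.020164 * 33.4 * 0.51
V = 1.079 m^3

1.079


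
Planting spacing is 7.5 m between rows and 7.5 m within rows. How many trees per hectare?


Formula: TPH = 10000 m^2/ha / (spacing_x * spacing_y)
Area per tree = 7.5 m * 7.5 m = 56.25 m^2
TPH = 10000 / 56.25 = 178 trees/ha

178


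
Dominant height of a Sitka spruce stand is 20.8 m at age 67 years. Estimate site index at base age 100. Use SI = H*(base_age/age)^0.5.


Formula: SI = H_dom * (base_age / age)^0.5
Age ratio = 100 / 67 = 1.49254
sqrt(age_ratio) = 1.22169
SI = 20.8 * 1.22169 = 25.4 m

25.4


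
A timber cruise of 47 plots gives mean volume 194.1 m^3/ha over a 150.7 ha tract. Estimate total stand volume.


Formula: Total Volume = Mean Volume per ha * Total Area
Total Volume = 194.1 m^3/ha * 150.7 ha
Total Volume = 29251 m^3

29251


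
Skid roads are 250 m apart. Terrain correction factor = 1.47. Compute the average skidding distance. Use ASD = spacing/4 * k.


Formula: ASD = (spacing / 4) * correction
Uncorrected distance = spacing / 4 = 250 / 4 = 62.5 m
ASD = 62.5 * 1.47 = 92 m

92


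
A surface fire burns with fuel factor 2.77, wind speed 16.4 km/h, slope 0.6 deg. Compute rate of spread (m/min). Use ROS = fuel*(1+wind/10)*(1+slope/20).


Formula: ROS = fuel * (1 + wind/10) * (1 + slope/20)
Wind factor = 1 + 16.4/10 = 2.64
Slope factor = 1 + 0.6/20 = 1.03
ROS = 2.77 * 2.64 * 1.03 = 7.53 m/min

7.53


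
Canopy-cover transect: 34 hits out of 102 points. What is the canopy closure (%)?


Formula: Canopy closure = covered points / total points * 100
Closure = 34 / 102 * 100
Closure = 0.3333 * 100 = 33.3%

33.3


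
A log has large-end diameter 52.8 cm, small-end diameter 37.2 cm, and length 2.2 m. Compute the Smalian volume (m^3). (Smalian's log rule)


Smalian: V = (A1 + A2)/2 * L,  A = pi*(D/200)^2
A1 = pi*(52.8/200)^2 = 0.218956 m^2
A2 = pi*(37.2/200)^2 = 0.108687 m^2
V = (0.218956+0.108687)/2*2.2 = 0.3604 m^3

0.3604


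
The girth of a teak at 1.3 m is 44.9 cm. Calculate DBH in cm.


Formula: DBH = C / pi
DBH = 44.9 / pi
pi = 3.14159...
DBH = 14.3 cm

14.3


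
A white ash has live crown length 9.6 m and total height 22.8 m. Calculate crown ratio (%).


Formula: Crown Ratio = (Crown Length / Total Height) * 100
CR = (9.6 m / 22.8 m) * 100
CR = 0.4211 * 100 = 42.1%

42.1


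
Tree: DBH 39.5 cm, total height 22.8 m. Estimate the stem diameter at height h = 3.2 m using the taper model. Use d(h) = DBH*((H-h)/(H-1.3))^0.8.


Taper: d(h) = DBH * ((H - h) / (H - 1.3))^0.8
Numerator = H - h = 22.8 - 3.2 = 19.6 m
Denominator = H - 1.3 = 22.8 - 1.3 = 21.5 m
Ratio = 19.6 / 21.5 = 0.91163
d = 39.5 * 0.91163^0.8 = 36.7 cm

36.7


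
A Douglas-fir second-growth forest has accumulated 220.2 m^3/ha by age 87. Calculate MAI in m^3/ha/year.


Formula: MAI = Total Volume / Stand Age
MAI = 220.2 m^3/ha / 87 years
MAI = 2.53 m^3/ha/year

2.53


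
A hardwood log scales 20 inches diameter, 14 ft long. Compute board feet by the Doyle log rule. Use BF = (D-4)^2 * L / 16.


Doyle: BF = (D - 4)^2 * L / 16
Adjusted diameter = 20 - 4 = 16 in
(D-4)^2 = 16^2 = 256
BF = 256 * 14 / 16 = 224 BF

224


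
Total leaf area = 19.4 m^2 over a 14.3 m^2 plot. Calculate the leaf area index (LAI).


Formula: LAI = total leaf area / ground area  (dimensionless)
LAI = 19.4 m^2 / 14.3 m^2
LAI = 1.36

1.36


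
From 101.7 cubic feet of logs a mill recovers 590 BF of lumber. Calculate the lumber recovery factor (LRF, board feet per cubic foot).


Formula: LRF = Lumber Output (BF) / Log Input (ft^3)
LRF = 590 BF / 101.7 ft^3
LRF = 5.8 BF/ft^3

5.8


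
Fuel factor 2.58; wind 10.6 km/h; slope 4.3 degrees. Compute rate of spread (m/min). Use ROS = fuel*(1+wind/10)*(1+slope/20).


Formula: ROS = fuel * (1 + wind/10) * (1 + slope/20)
Wind factor = 1 + 10.6/10 = 2.06
Slope factor = 1 + 4.3/20 = 1.215
ROS = 2.58 * 2.06 * 1.215 = 6.46 m/min

6.46


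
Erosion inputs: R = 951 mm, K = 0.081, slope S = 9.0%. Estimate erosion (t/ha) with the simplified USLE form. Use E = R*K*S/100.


Formula: E = R * K * S / 100  (simplified USLE)
R * K = 951 * 0.081 = 77.031
E = 77.031 * 9.0 / 100 = 6.93 t/ha

6.93


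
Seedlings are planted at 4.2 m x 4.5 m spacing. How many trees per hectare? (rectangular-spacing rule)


Formula: TPH = 10000 m^2/ha / (spacing_x * spacing_y)
Area per tree = 4.2 m * 4.5 m = 18.9 m^2
TPH = 10000 / 18.9 = 529 trees/ha

529


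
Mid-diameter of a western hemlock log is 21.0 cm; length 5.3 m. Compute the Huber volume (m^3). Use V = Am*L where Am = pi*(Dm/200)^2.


Huber: V = Am * L,  Am = pi*(Dm/200)^2
Am = pi*(21.0/200)^2 = 0.034636 m^2
V = 0.034636*5.3 = 0.1836 m^3

0.1836


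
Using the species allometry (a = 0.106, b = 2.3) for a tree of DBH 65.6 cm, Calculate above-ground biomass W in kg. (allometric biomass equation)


Formula: W = a * DBH^b  (allometric power law)
DBH^b = 65.6^2.3 = 15096.589
W = 0.106 * 15096.589 = 1600.2 kg

1600.2


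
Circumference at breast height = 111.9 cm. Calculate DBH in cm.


Formula: DBH = C / pi
DBH = 111.9 / pi
pi = 3.14159...
DBH = 35.6 cm

35.6


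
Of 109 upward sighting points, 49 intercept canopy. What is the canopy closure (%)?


Formula: Canopy closure = covered points / total points * 100
Closure = 49 / 109 * 100
Closure = 0.4495 * 100 = 45.0%

45.0


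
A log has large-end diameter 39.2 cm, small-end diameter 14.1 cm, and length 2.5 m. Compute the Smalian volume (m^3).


Smalian: V = (A1 + A2)/2 * L,  A = pi*(D/200)^2
A1 = pi*(39.2/200)^2 = 0.120687 m^2
A2 = pi*(14.1/200)^2 = 0.015615 m^2
V = (0.120687+0.015615)/2*2.5 = 0.1704 m^3

0.1704


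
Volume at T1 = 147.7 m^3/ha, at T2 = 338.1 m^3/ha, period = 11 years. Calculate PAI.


Formula: PAI = (V_T2 - V_T1) / (T2 - T1)
Volume increment = 338.1 - 147.7 = 190.4 m^3/ha
PAI = 190.4 / 11 = 17.31 m^3/ha/year

17.31


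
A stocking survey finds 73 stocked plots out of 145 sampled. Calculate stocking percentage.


Formula: Stocking % = stocked plots / total plots * 100
Stocking = 73 / 145 * 100
Stocking = 0.5034 * 100 = 50.3%

50.3


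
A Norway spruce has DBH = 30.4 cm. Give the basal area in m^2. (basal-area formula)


Formula: BA = pi * (DBH/2)^2 / 10000  (cm^2 to m^2)
Radius = DBH/2 = 30.4/2 = 15.2 cm
BA = pi * 15.2^2 / 10000
   = 725.8336 cm^2 / 10000
   = 0.0726 m^2

0.0726


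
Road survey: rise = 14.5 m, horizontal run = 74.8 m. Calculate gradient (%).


Formula: Gradient = rise / run * 100
Gradient = 14.5 / 74.8 * 100 = 19.4%

19.4


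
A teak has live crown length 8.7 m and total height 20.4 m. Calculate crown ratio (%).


Formula: Crown Ratio = (Crown Length / Total Height) * 100
CR = (8.7 m / 20.4 m) * 100
CR = 0.4265 * 100 = 42.6%

42.6


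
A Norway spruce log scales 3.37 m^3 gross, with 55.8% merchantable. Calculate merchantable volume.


Formula: MV = V_total * (merchantable_pct / 100)
Merchantable fraction = 55.8% / 100 = 0.558
MV = 3.37 m^3 * 0.558 = 1.88 m^3

1.88


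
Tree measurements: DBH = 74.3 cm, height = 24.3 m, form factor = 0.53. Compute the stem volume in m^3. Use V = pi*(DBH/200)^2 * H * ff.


Formula: V = pi * (DBH/200)^2 * H * ff
Radius = DBH/200 = 74.3/200 = 0.3715 m
Radius^2 = 0.3715^2 = 0.13801225 m^2
V = pi * 0.13801225 * 24.3 * 0.53
V = 5.584 m^3

5.584


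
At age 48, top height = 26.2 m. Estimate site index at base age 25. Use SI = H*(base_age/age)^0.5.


Formula: SI = H_dom * (base_age / age)^0.5
Age ratio = 25 / 48 = 0.52083
sqrt(age_ratio) = 0.72169
SI = 26.2 * 0.72169 = 18.9 m

18.9


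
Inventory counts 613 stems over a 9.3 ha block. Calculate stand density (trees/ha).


Formula: Stand Density = N_trees / Area_ha
Density = 613 trees / 9.3 ha
Density = 66 trees/ha

66


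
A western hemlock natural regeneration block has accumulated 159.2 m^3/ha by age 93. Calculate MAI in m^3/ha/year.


Formula: MAI = Total Volume / Stand Age
MAI = 159.2 m^3/ha / 93 years
MAI = 1.71 m^3/ha/year

1.71


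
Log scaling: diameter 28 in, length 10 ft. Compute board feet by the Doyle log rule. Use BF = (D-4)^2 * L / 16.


Doyle: BF = (D - 4)^2 * L / 16
Adjusted diameter = 28 - 4 = 24 in
(D-4)^2 = 24^2 = 576
BF = 576 * 10 / 16 = 360 BF

360


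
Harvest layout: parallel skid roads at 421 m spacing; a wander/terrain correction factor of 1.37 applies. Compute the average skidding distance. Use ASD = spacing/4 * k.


Formula: ASD = (spacing / 4) * correction
Uncorrected distance = spacing / 4 = 421 / 4 = 105.25 m
ASD = 105.25 * 1.37 = 144 m

144


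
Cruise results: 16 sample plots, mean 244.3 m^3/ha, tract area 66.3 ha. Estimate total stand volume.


Formula: Total Volume = Mean Volume per ha * Total Area
Total Volume = 244.3 m^3/ha * 66.3 ha
Total Volume = 16197 m^3

16197


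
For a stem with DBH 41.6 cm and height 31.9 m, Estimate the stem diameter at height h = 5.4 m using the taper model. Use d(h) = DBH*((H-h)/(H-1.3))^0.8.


Taper: d(h) = DBH * ((H - h) / (H - 1.3))^0.8
Numerator = H - h = 31.9 - 5.4 = 26.5 m
Denominator = H - 1.3 = 31.9 - 1.3 = 30.6 m
Ratio = 26.5 / 30.6 = 0.86601
d = 41.6 * 0.86601^0.8 = 37.1 cm

37.1


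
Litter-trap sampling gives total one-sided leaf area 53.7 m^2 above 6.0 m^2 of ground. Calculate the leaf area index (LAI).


Formula: LAI = total leaf area / ground area  (dimensionless)
LAI = 53.7 m^2 / 6.0 m^2
LAI = 8.95

8.95


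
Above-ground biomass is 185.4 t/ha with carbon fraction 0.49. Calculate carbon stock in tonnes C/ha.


Formula: Carbon Stock = Biomass * Carbon Fraction
C = 185.4 t/ha * 0.49
C = 90.8 t C/ha

90.8


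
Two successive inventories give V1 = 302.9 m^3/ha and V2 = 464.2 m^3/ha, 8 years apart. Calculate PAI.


Formula: PAI = (V_T2 - V_T1) / (T2 - T1)
Volume increment = 464.2 - 302.9 = 161.3 m^3/ha
PAI = 161.3 / 8 = 20.16 m^3/ha/year

20.16


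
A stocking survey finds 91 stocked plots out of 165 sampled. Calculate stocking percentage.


Formula: Stocking % = stocked plots / total plots * 100
Stocking = 91 / 165 * 100
Stocking = 0.5515 * 100 = 55.2%

55.2


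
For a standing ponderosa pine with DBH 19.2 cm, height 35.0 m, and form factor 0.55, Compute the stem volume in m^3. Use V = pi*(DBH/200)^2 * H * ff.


Formula: V = pi * (DBH/200)^2 * H * ff
Radius = DBH/200 = 19.2/200 = 0.096 m
Radius^2 = 0.096^2 = 0.009216 m^2
V = pi * 0.009216 * 35.0 * 0.55
V = 0.557 m^3

0.557


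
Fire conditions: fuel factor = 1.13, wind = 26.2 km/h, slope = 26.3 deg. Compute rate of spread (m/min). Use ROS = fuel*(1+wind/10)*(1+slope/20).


Formula: ROS = fuel * (1 + wind/10) * (1 + slope/20)
Wind factor = 1 + 26.2/10 = 3.62
Slope factor = 1 + 26.3/20 = 2.315
ROS = 1.13 * 3.62 * 2.315 = 9.47 m/min

9.47


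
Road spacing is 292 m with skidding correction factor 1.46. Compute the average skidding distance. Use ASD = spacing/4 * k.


Formula: ASD = (spacing / 4) * correction
Uncorrected distance = spacing / 4 = 292 / 4 = 73 m
ASD = 73 * 1.46 = 107 m

107


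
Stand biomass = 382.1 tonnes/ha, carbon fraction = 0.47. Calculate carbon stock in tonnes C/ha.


Formula: Carbon Stock = Biomass * Carbon Fraction
C = 382.1 t/ha * 0.47
C = 179.6 t C/ha

179.6


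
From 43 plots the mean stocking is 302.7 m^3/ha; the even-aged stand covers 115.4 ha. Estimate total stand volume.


Formula: Total Volume = Mean Volume per ha * Total Area
Total Volume = 302.7 m^3/ha * 115.4 ha
Total Volume = 34932 m^3

34932


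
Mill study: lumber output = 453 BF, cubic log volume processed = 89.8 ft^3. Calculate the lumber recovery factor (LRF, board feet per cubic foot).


Formula: LRF = Lumber Output (BF) / Log Input (ft^3)
LRF = 453 BF / 89.8 ft^3
LRF = 5.04 BF/ft^3

5.04


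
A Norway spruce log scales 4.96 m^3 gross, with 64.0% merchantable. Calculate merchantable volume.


Formula: MV = V_total * (merchantable_pct / 100)
Merchantable fraction = 64.0% / 100 = 0.64
MV = 4.96 m^3 * 0.64 = 3.174 m^3

3.174


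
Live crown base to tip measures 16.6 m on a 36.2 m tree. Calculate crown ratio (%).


Formula: Crown Ratio = (Crown Length / Total Height) * 100
CR = (16.6 m / 36.2 m) * 100
CR = 0.4586 * 100 = 45.9%

45.9


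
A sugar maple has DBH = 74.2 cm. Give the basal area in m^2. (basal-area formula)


Formula: BA = pi * (DBH/2)^2 / 10000  (cm^2 to m^2)
Radius = DBH/2 = 74.2/2 = 37.1 cm
BA = pi * 37.1^2 / 10000
   = 4324.1195 cm^2 / 10000
   = 0.4324 m^2

0.4324


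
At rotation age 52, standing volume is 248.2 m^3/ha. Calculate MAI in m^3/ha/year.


Formula: MAI = Total Volume / Stand Age
MAI = 248.2 m^3/ha / 52 years
MAI = 4.77 m^3/ha/year

4.77


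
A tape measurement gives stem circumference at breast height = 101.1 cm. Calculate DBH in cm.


Formula: DBH = C / pi
DBH = 101.1 / pi
pi = 3.14159...
DBH = 32.2 cm

32.2


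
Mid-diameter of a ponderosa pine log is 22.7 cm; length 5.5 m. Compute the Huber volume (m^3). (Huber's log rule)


Huber: V = Am * L,  Am = pi*(Dm/200)^2
Am = pi*(22.7/200)^2 = 0.040471 m^2
V = 0.040471*5.5 = 0.2226 m^3

0.2226


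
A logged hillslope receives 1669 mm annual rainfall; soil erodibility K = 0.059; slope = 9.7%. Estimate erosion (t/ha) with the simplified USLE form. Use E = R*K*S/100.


Formula: E = R * K * S / 100  (simplified USLE)
R * K = 1669 * 0.059 = 98.471
E = 98.471 * 9.7 / 100 = 9.55 t/ha

9.55


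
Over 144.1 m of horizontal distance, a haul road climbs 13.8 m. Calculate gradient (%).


Formula: Gradient = rise / run * 100
Gradient = 13.8 / 144.1 * 100 = 9.6%

9.6


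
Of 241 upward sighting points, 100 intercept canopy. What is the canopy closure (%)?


Formula: Canopy closure = covered points / total points * 100
Closure = 100 / 241 * 100
Closure = 0.4149 * 100 = 41.5%

41.5


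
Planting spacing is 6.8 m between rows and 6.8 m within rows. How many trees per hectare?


Formula: TPH = 10000 m^2/ha / (spacing_x * spacing_y)
Area per tree = 6.8 m * 6.8 m = 46.24 m^2
TPH = 10000 / 46.24 = 216 trees/ha

216


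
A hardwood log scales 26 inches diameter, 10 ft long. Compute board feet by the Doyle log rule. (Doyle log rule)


Doyle: BF = (D - 4)^2 * L / 16
Adjusted diameter = 26 - 4 = 22 in
(D-4)^2 = 22^2 = 484
BF = 484 * 10 / 16 = 303 BF

303


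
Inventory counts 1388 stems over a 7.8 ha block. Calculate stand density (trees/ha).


Formula: Stand Density = N_trees / Area_ha
Density = 1388 trees / 7.8 ha
Density = 178 trees/ha

178


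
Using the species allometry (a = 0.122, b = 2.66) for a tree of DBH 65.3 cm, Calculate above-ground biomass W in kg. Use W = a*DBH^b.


Formula: W = a * DBH^b  (allometric power law)
DBH^b = 65.3^2.66 = 67246.4035
W = 0.122 * 67246.4035 = 8204.1 kg

8204.1


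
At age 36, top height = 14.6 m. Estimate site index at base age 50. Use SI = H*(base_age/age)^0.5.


Formula: SI = H_dom * (base_age / age)^0.5
Age ratio = 50 / 36 = 1.38889
sqrt(age_ratio) = 1.17851
SI = 14.6 * 1.17851 = 17.2 m

17.2


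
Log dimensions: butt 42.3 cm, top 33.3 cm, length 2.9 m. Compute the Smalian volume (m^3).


Smalian: V = (A1 + A2)/2 * L,  A = pi*(D/200)^2
A1 = pi*(42.3/200)^2 = 0.140531 m^2
A2 = pi*(33.3/200)^2 = 0.087092 m^2
V = (0.140531+0.087092)/2*2.9 = 0.3301 m^3

0.3301


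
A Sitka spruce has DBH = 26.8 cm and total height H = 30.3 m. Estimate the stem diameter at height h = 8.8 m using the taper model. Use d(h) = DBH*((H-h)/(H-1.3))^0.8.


Taper: d(h) = DBH * ((H - h) / (H - 1.3))^0.8
Numerator = H - h = 30.3 - 8.8 = 21.5 m
Denominator = H - 1.3 = 30.3 - 1.3 = 29.0 m
Ratio = 21.5 / 29.0 = 0.74138
d = 26.8 * 0.74138^0.8 = 21.1 cm

21.1


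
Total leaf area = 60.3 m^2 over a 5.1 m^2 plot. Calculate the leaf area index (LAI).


Formula: LAI = total leaf area / ground area  (dimensionless)
LAI = 60.3 m^2 / 5.1 m^2
LAI = 11.82

11.82


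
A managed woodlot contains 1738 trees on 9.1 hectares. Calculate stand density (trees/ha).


Formula: Stand Density = N_trees / Area_ha
Density = 1738 trees / 9.1 ha
Density = 191 trees/ha

191


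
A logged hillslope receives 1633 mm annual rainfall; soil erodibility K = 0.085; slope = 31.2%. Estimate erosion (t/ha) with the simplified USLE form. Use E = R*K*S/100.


Formula: E = R * K * S / 100  (simplified USLE)
R * K = 1633 * 0.085 = 138.805
E = 138.805 * 31.2 / 100 = 43.31 t/ha

43.31


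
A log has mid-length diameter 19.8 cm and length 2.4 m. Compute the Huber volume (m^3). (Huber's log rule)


Huber: V = Am * L,  Am = pi*(Dm/200)^2
Am = pi*(19.8/200)^2 = 0.030791 m^2
V = 0.030791*2.4 = 0.0739 m^3

0.0739


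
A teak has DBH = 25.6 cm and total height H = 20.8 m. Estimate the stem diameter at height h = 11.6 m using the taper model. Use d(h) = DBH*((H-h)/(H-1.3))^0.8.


Taper: d(h) = DBH * ((H - h) / (H - 1.3))^0.8
Numerator = H - h = 20.8 - 11.6 = 9.2 m
Denominator = H - 1.3 = 20.8 - 1.3 = 19.5 m
Ratio = 9.2 / 19.5 = 0.47179
d = 25.6 * 0.47179^0.8 = 14.0 cm

14.0


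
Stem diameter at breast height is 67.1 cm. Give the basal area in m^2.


Formula: BA = pi * (DBH/2)^2 / 10000  (cm^2 to m^2)
Radius = DBH/2 = 67.1/2 = 33.55 cm
BA = pi * 33.55^2 / 10000
   = 3536.1845 cm^2 / 10000
   = 0.3536 m^2

0.3536


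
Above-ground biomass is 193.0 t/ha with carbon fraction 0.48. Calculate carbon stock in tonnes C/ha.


Formula: Carbon Stock = Biomass * Carbon Fraction
C = 193.0 t/ha * 0.48
C = 92.6 t C/ha

92.6


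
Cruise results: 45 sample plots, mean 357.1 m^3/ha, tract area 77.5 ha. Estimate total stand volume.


Formula: Total Volume = Mean Volume per ha * Total Area
Total Volume = 357.1 m^3/ha * 77.5 ha
Total Volume = 27675 m^3

27675


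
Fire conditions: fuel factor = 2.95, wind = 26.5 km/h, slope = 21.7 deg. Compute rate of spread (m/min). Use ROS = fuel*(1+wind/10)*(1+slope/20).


Formula: ROS = fuel * (1 + wind/10) * (1 + slope/20)
Wind factor = 1 + 26.5/10 = 3.65
Slope factor = 1 + 21.7/20 = 2.085
ROS = 2.95 * 3.65 * 2.085 = 22.45 m/min

22.45


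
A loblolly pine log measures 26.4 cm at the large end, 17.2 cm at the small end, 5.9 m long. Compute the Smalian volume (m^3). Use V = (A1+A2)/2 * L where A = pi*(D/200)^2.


Smalian: V = (A1 + A2)/2 * L,  A = pi*(D/200)^2
A1 = pi*(26.4/200)^2 = 0.054739 m^2
A2 = pi*(17.2/200)^2 = 0.023235 m^2
V = (0.054739+0.023235)/2*5.9 = 0.23 m^3

0.23


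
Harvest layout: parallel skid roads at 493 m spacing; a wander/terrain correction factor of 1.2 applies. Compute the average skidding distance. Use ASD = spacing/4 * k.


Formula: ASD = (spacing / 4) * correction
Uncorrected distance = spacing / 4 = 493 / 4 = 123.25 m
ASD = 123.25 * 1.2 = 148 m

148


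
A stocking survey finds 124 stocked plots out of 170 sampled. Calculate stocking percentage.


Formula: Stocking % = stocked plots / total plots * 100
Stocking = 124 / 170 * 100
Stocking = 0.7294 * 100 = 72.9%

72.9


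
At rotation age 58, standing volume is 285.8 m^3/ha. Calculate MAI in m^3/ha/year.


Formula: MAI = Total Volume / Stand Age
MAI = 285.8 m^3/ha / 58 years
MAI = 4.93 m^3/ha/year

4.93


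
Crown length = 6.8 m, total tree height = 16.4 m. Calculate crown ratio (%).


Formula: Crown Ratio = (Crown Length / Total Height) * 100
CR = (6.8 m / 16.4 m) * 100
CR = 0.4146 * 100 = 41.5%

41.5


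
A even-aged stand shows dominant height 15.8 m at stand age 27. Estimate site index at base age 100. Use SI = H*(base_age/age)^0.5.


Formula: SI = H_dom * (base_age / age)^0.5
Age ratio = 100 / 27 = 3.7037
sqrt(age_ratio) = 1.9245
SI = 15.8 * 1.9245 = 30.4 m

30.4


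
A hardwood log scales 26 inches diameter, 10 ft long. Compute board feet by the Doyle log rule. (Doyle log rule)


Doyle: BF = (D - 4)^2 * L / 16
Adjusted diameter = 26 - 4 = 22 in
(D-4)^2 = 22^2 = 484
BF = 484 * 10 / 16 = 303 BF

303


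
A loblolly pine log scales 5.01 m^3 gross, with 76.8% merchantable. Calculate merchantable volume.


Formula: MV = V_total * (merchantable_pct / 100)
Merchantable fraction = 76.8% / 100 = 0.768
MV = 5.01 m^3 * 0.768 = 3.848 m^3

3.848


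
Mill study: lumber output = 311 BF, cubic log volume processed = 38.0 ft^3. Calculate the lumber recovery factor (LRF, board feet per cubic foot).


Formula: LRF = Lumber Output (BF) / Log Input (ft^3)
LRF = 311 BF / 38.0 ft^3
LRF = 8.18 BF/ft^3

8.18


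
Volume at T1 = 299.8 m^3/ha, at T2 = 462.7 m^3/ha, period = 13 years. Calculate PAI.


Formula: PAI = (V_T2 - V_T1) / (T2 - T1)
Volume increment = 462.7 - 299.8 = 162.9 m^3/ha
PAI = 162.9 / 13 = 12.53 m^3/ha/year

12.53


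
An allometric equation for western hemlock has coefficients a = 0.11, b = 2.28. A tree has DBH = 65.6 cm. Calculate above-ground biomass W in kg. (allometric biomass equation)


Formula: W = a * DBH^b  (allometric power law)
DBH^b = 65.6^2.28 = 13884.836
W = 0.11 * 13884.836 = 1527.3 kg

1527.3


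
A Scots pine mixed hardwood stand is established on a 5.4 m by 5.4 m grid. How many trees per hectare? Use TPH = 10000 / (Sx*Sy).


Formula: TPH = 10000 m^2/ha / (spacing_x * spacing_y)
Area per tree = 5.4 m * 5.4 m = 29.16 m^2
TPH = 10000 / 29.16 = 343 trees/ha

343


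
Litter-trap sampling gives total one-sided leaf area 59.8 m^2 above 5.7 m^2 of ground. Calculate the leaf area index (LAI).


Formula: LAI = total leaf area / ground area  (dimensionless)
LAI = 59.8 m^2 / 5.7 m^2
LAI = 10.49

10.49


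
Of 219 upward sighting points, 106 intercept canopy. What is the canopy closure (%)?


Formula: Canopy closure = covered points / total points * 100
Closure = 106 / 219 * 100
Closure = 0.484 * 100 = 48.4%

48.4


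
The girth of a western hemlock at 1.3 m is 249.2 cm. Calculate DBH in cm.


Formula: DBH = C / pi
DBH = 249.2 / pi
pi = 3.14159...
DBH = 79.3 cm

79.3


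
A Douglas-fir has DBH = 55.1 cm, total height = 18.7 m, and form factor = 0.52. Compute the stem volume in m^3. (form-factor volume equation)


Formula: V = pi * (DBH/200)^2 * H * ff
Radius = DBH/200 = 55.1/200 = 0.2755 m
Radius^2 = 0.2755^2 = 0.07590025 m^2
V = pi * 0.07590025 * 18.7 * 0.52
V = 2.319 m^3

2.319


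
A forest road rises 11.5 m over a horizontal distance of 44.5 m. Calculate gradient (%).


Formula: Gradient = rise / run * 100
Gradient = 11.5 / 44.5 * 100 = 25.8%

25.8


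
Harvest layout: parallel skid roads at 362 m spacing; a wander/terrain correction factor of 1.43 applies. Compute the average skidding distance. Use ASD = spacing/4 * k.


Formula: ASD = (spacing / 4) * correction
Uncorrected distance = spacing / 4 = 362 / 4 = 90.5 m
ASD = 90.5 * 1.43 = 129 m

129


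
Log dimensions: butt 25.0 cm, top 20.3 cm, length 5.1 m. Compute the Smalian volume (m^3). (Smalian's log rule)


Smalian: V = (A1 + A2)/2 * L,  A = pi*(D/200)^2
A1 = pi*(25.0/200)^2 = 0.049087 m^2
A2 = pi*(20.3/200)^2 = 0.032365 m^2
V = (0.049087+0.032365)/2*5.1 = 0.2077 m^3

0.2077


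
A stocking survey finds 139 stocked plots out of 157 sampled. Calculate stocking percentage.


Formula: Stocking % = stocked plots / total plots * 100
Stocking = 139 / 157 * 100
Stocking = 0.8854 * 100 = 88.5%

88.5


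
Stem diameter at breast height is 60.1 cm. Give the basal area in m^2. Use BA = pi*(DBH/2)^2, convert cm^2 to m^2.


Formula: BA = pi * (DBH/2)^2 / 10000  (cm^2 to m^2)
Radius = DBH/2 = 60.1/2 = 30.05 cm
BA = pi * 30.05^2 / 10000
   = 2836.866 cm^2 / 10000
   = 0.2837 m^2

0.2837


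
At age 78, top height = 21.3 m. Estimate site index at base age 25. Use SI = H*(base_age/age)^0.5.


Formula: SI = H_dom * (base_age / age)^0.5
Age ratio = 25 / 78 = 0.32051
sqrt(age_ratio) = 0.56614
SI = 21.3 * 0.56614 = 12.1 m

12.1


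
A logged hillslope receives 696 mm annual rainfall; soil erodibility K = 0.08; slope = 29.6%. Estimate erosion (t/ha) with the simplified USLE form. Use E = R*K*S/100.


Formula: E = R * K * S / 100  (simplified USLE)
R * K = 696 * 0.08 = 55.68
E = 55.68 * 29.6 / 100 = 16.48 t/ha

16.48


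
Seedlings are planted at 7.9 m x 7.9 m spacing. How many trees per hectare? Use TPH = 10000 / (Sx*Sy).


Formula: TPH = 10000 m^2/ha / (spacing_x * spacing_y)
Area per tree = 7.9 m * 7.9 m = 62.41 m^2
TPH = 10000 / 62.41 = 160 trees/ha

160


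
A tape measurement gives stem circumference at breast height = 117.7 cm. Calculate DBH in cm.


Formula: DBH = C / pi
DBH = 117.7 / pi
pi = 3.14159...
DBH = 37.5 cm

37.5


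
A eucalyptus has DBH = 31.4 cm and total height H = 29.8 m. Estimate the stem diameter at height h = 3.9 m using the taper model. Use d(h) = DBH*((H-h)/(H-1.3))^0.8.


Taper: d(h) = DBH * ((H - h) / (H - 1.3))^0.8
Numerator = H - h = 29.8 - 3.9 = 25.9 m
Denominator = H - 1.3 = 29.8 - 1.3 = 28.5 m
Ratio = 25.9 / 28.5 = 0.90877
d = 31.4 * 0.90877^0.8 = 29.1 cm

29.1


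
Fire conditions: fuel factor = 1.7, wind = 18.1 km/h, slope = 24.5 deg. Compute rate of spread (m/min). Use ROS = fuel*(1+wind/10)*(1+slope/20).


Formula: ROS = fuel * (1 + wind/10) * (1 + slope/20)
Wind factor = 1 + 18.1/10 = 2.81
Slope factor = 1 + 24.5/20 = 2.225
ROS = 1.7 * 2.81 * 2.225 = 10.63 m/min

10.63


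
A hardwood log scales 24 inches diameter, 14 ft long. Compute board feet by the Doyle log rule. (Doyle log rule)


Doyle: BF = (D - 4)^2 * L / 16
Adjusted diameter = 24 - 4 = 20 in
(D-4)^2 = 20^2 = 400
BF = 400 * 14 / 16 = 350 BF

350


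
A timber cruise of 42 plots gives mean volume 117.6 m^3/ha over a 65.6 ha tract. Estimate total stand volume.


Formula: Total Volume = Mean Volume per ha * Total Area
Total Volume = 117.6 m^3/ha * 65.6 ha
Total Volume = 7715 m^3

7715


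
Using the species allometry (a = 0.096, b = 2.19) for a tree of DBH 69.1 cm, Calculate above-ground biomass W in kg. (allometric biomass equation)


Formula: W = a * DBH^b  (allometric power law)
DBH^b = 69.1^2.19 = 10677.1888
W = 0.096 * 10677.1888 = 1025.0 kg

1025.0


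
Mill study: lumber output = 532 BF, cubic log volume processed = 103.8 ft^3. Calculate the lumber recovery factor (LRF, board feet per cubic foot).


Formula: LRF = Lumber Output (BF) / Log Input (ft^3)
LRF = 532 BF / 103.8 ft^3
LRF = 5.13 BF/ft^3

5.13


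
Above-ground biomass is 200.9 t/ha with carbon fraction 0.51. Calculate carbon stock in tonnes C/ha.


Formula: Carbon Stock = Biomass * Carbon Fraction
C = 200.9 t/ha * 0.51
C = 102.5 t C/ha

102.5


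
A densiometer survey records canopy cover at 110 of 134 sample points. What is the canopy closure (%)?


Formula: Canopy closure = covered points / total points * 100
Closure = 110 / 134 * 100
Closure = 0.8209 * 100 = 82.1%

82.1


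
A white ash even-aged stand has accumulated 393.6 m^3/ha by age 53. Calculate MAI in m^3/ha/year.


Formula: MAI = Total Volume / Stand Age
MAI = 393.6 m^3/ha / 53 years
MAI = 7.43 m^3/ha/year

7.43


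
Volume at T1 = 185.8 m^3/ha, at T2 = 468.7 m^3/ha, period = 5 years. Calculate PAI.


Formula: PAI = (V_T2 - V_T1) / (T2 - T1)
Volume increment = 468.7 - 185.8 = 282.9 m^3/ha
PAI = 282.9 / 5 = 56.58 m^3/ha/year

56.58


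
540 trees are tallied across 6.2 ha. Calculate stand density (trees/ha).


Formula: Stand Density = N_trees / Area_ha
Density = 540 trees / 6.2 ha
Density = 87 trees/ha

87


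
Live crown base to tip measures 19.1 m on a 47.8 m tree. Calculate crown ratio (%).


Formula: Crown Ratio = (Crown Length / Total Height) * 100
CR = (19.1 m / 47.8 m) * 100
CR = 0.3996 * 100 = 40.0%

40.0


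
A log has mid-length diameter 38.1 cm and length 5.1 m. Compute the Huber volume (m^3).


Huber: V = Am * L,  Am = pi*(Dm/200)^2
Am = pi*(38.1/200)^2 = 0.114009 m^2
V = 0.114009*5.1 = 0.5814 m^3

0.5814


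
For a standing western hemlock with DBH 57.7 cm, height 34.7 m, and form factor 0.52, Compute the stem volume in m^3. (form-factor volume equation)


Formula: V = pi * (DBH/200)^2 * H * ff
Radius = DBH/200 = 57.7/200 = 0.2885 m
Radius^2 = 0.2885^2 = 0.08323225 m^2
V = pi * 0.08323225 * 34.7 * 0.52
V = 4.718 m^3

4.718


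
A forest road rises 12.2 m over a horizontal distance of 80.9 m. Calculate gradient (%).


Formula: Gradient = rise / run * 100
Gradient = 12.2 / 80.9 * 100 = 15.1%

15.1


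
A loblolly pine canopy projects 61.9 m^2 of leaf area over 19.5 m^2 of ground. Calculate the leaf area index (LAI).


Formula: LAI = total leaf area / ground area  (dimensionless)
LAI = 61.9 m^2 / 19.5 m^2
LAI = 3.17

3.17


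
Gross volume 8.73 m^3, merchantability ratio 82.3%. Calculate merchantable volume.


Formula: MV = V_total * (merchantable_pct / 100)
Merchantable fraction = 82.3% / 100 = 0.823
MV = 8.73 m^3 * 0.823 = 7.185 m^3

7.185


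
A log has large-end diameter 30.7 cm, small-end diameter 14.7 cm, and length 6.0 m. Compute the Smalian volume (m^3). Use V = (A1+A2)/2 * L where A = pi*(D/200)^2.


Smalian: V = (A1 + A2)/2 * L,  A = pi*(D/200)^2
A1 = pi*(30.7/200)^2 = 0.074023 m^2
A2 = pi*(14.7/200)^2 = 0.016972 m^2
V = (0.074023+0.016972)/2*6.0 = 0.273 m^3

0.273


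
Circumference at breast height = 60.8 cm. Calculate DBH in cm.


Formula: DBH = C / pi
DBH = 60.8 / pi
pi = 3.14159...
DBH = 19.4 cm

19.4


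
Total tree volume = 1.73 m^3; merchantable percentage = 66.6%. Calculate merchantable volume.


Formula: MV = V_total * (merchantable_pct / 100)
Merchantable fraction = 66.6% / 100 = 0.666
MV = 1.73 m^3 * 0.666 = 1.152 m^3

1.152


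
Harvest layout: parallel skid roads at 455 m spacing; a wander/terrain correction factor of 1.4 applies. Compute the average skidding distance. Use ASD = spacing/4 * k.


Formula: ASD = (spacing / 4) * correction
Uncorrected distance = spacing / 4 = 455 / 4 = 113.75 m
ASD = 113.75 * 1.4 = 159 m

159


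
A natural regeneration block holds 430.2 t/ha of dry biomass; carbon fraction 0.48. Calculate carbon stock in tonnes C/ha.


Formula: Carbon Stock = Biomass * Carbon Fraction
C = 430.2 t/ha * 0.48
C = 206.5 t C/ha

206.5


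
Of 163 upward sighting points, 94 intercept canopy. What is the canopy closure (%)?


Formula: Canopy closure = covered points / total points * 100
Closure = 94 / 163 * 100
Closure = 0.5767 * 100 = 57.7%

57.7


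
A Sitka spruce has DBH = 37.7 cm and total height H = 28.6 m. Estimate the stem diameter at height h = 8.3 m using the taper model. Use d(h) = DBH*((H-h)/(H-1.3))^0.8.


Taper: d(h) = DBH * ((H - h) / (H - 1.3))^0.8
Numerator = H - h = 28.6 - 8.3 = 20.3 m
Denominator = H - 1.3 = 28.6 - 1.3 = 27.3 m
Ratio = 20.3 / 27.3 = 0.74359
d = 37.7 * 0.74359^0.8 = 29.7 cm

29.7


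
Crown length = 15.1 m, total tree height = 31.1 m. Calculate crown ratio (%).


Formula: Crown Ratio = (Crown Length / Total Height) * 100
CR = (15.1 m / 31.1 m) * 100
CR = 0.4855 * 100 = 48.6%

48.6


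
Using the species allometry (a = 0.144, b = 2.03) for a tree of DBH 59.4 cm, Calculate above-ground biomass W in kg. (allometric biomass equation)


Formula: W = a * DBH^b  (allometric power law)
DBH^b = 59.4^2.03 = 3988.2877
W = 0.144 * 3988.2877 = 574.3 kg

574.3


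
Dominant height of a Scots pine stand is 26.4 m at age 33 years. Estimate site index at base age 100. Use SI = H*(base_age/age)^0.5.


Formula: SI = H_dom * (base_age / age)^0.5
Age ratio = 100 / 33 = 3.0303
sqrt(age_ratio) = 1.74078
SI = 26.4 * 1.74078 = 46.0 m

46.0


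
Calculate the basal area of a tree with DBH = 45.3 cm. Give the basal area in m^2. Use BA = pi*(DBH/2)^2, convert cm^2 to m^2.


Formula: BA = pi * (DBH/2)^2 / 10000  (cm^2 to m^2)
Radius = DBH/2 = 45.3/2 = 22.65 cm
BA = pi * 22.65^2 / 10000
   = 1611.7077 cm^2 / 10000
   = 0.1612 m^2

0.1612


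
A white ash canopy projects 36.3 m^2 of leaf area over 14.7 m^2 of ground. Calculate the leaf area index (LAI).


Formula: LAI = total leaf area / ground area  (dimensionless)
LAI = 36.3 m^2 / 14.7 m^2
LAI = 2.47

2.47


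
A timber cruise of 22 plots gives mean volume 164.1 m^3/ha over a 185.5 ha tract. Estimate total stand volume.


Formula: Total Volume = Mean Volume per ha * Total Area
Total Volume = 164.1 m^3/ha * 185.5 ha
Total Volume = 30441 m^3

30441


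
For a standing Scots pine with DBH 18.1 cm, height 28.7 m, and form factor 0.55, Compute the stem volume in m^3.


Formula: V = pi * (DBH/200)^2 * H * ff
Radius = DBH/200 = 18.1/200 = 0.0905 m
Radius^2 = 0.0905^2 = 0.00819025 m^2
V = pi * 0.00819025 * 28.7 * 0.55
V = 0.406 m^3

0.406


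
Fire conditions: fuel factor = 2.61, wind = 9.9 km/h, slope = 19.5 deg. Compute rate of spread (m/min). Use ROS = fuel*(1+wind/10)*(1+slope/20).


Formula: ROS = fuel * (1 + wind/10) * (1 + slope/20)
Wind factor = 1 + 9.9/10 = 1.99
Slope factor = 1 + 19.5/20 = 1.975
ROS = 2.61 * 1.99 * 1.975 = 10.26 m/min

10.26


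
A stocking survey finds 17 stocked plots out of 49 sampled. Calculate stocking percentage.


Formula: Stocking % = stocked plots / total plots * 100
Stocking = 17 / 49 * 100
Stocking = 0.3469 * 100 = 34.7%

34.7


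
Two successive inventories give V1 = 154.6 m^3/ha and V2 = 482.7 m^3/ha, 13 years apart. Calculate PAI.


Formula: PAI = (V_T2 - V_T1) / (T2 - T1)
Volume increment = 482.7 - 154.6 = 328.1 m^3/ha
PAI = 328.1 / 13 = 25.24 m^3/ha/year

25.24


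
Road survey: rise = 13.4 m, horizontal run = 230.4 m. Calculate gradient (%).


Formula: Gradient = rise / run * 100
Gradient = 13.4 / 230.4 * 100 = 5.8%

5.8


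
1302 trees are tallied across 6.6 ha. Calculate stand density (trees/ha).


Formula: Stand Density = N_trees / Area_ha
Density = 1302 trees / 6.6 ha
Density = 197 trees/ha

197


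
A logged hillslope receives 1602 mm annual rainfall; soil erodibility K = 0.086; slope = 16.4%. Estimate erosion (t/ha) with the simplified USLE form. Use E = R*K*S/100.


Formula: E = R * K * S / 100  (simplified USLE)
R * K = 1602 * 0.086 = 137.772
E = 137.772 * 16.4 / 100 = 22.59 t/ha

22.59


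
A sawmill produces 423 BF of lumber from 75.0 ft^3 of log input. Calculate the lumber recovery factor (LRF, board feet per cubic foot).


Formula: LRF = Lumber Output (BF) / Log Input (ft^3)
LRF = 423 BF / 75.0 ft^3
LRF = 5.64 BF/ft^3

5.64


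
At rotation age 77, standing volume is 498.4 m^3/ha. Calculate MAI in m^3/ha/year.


Formula: MAI = Total Volume / Stand Age
MAI = 498.4 m^3/ha / 77 years
MAI = 6.47 m^3/ha/year

6.47


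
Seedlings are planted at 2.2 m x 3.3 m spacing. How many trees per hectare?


Formula: TPH = 10000 m^2/ha / (spacing_x * spacing_y)
Area per tree = 2.2 m * 3.3 m = 7.26 m^2
TPH = 10000 / 7.26 = 1377 trees/ha

1377


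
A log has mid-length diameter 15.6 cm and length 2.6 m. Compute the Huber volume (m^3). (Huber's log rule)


Huber: V = Am * L,  Am = pi*(Dm/200)^2
Am = pi*(15.6/200)^2 = 0.019113 m^2
V = 0.019113*2.6 = 0.0497 m^3

0.0497


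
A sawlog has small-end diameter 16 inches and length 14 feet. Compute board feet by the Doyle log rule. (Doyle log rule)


Doyle: BF = (D - 4)^2 * L / 16
Adjusted diameter = 16 - 4 = 12 in
(D-4)^2 = 12^2 = 144
BF = 144 * 14 / 16 = 126 BF

126


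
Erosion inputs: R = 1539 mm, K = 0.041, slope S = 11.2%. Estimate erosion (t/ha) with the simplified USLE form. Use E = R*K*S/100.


Formula: E = R * K * S / 100  (simplified USLE)
R * K = 1539 * 0.041 = 63.099
E = 63.099 * 11.2 / 100 = 7.07 t/ha

7.07


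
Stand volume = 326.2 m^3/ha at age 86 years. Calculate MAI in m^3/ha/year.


Formula: MAI = Total Volume / Stand Age
MAI = 326.2 m^3/ha / 86 years
MAI = 3.79 m^3/ha/year

3.79


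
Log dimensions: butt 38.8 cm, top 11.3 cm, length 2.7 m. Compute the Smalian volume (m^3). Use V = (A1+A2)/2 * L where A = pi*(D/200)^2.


Smalian: V = (A1 + A2)/2 * L,  A = pi*(D/200)^2
A1 = pi*(38.8/200)^2 = 0.118237 m^2
A2 = pi*(11.3/200)^2 = 0.010029 m^2
V = (0.118237+0.010029)/2*2.7 = 0.1732 m^3

0.1732


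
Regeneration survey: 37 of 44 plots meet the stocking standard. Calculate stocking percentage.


Formula: Stocking % = stocked plots / total plots * 100
Stocking = 37 / 44 * 100
Stocking = 0.8409 * 100 = 84.1%

84.1
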